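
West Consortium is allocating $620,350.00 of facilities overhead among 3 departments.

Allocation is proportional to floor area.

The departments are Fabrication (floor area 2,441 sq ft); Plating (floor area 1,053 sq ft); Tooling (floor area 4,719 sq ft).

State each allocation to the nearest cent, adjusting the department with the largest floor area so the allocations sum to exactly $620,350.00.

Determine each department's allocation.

Combined floor area = 2,441 + 1,053 + 4,719 = 8,213.
Unrounded shares: Fabrication 184,375.3014; Plating 79,535.9248; Tooling 356,438.7739.
At nearest cent: Fabrication $184,375.30; Plating $79,535.92; Tooling $356,438.77. Sum = $620,349.99.
Difference $620,350.00 − $620,349.99 = +$0.01 applied to largest floor area (Tooling): Tooling becomes $356,438.78.

Fabrication: $184,375.30 · Plating: $79,535.92 · Tooling: $356,438.78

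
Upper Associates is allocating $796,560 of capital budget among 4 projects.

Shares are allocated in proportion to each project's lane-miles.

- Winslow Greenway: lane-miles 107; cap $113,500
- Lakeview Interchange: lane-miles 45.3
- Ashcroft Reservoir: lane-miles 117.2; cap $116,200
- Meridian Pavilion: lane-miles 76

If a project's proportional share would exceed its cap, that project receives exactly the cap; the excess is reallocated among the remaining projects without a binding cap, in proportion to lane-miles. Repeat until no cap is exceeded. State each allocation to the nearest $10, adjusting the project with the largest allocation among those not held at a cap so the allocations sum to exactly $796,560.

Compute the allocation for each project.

Winslow Greenway: $113,500; Lakeview Interchange: $211,700; Ashcroft Reservoir: $116,200; Meridian Pavilion: $355,160

Combined lane-miles = 345.5.
Pro-rata shares before constraints: Winslow Greenway 246,691.52; Lakeview Interchange 104,440.43; Ashcroft Reservoir 270,207.91; Meridian Pavilion 175,220.14.
Held at cap: Winslow Greenway ($113,500), Ashcroft Reservoir ($116,200); balance $566,860 reallocated over remaining lane-miles 121.3.
Remaining shares: Lakeview Interchange 211,696.27 → $211,700; Meridian Pavilion 355,163.73 → $355,160.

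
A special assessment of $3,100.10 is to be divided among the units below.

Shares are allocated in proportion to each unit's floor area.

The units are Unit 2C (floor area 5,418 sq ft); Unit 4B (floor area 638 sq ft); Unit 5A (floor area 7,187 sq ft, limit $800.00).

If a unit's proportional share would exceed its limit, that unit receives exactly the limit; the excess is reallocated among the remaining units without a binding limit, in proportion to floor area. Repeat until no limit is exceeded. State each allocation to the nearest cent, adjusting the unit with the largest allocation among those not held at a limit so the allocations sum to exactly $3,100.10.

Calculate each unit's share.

Floor area total: 13,243.
Unconstrained shares: Unit 2C 1,268.3185; Unit 4B 149.3516; Unit 5A 1,682.4299.
Cap binds for Unit 5A ($800.00); residual $2,300.10 reallocated over remaining floor area 6,056.
Shares after redistribution: Unit 2C 2,057.7843 → $2,057.78; Unit 4B 242.3157 → $242.32.

Unit 2C: $2,057.78; Unit 4B: $242.32; Unit 5A: $800.00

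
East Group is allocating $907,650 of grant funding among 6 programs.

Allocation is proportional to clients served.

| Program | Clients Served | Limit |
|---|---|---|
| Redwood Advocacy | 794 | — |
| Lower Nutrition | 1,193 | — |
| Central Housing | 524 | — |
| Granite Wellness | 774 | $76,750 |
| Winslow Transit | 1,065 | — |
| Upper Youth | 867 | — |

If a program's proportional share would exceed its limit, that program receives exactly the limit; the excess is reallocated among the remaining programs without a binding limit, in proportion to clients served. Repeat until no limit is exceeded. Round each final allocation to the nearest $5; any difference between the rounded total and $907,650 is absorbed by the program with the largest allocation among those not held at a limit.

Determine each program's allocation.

Redwood Advocacy: $148,490 | Lower Nutrition: $223,105 | Central Housing: $97,995 | Granite Wellness: $76,750 | Winslow Transit: $199,170 | Upper Youth: $162,140

Combined clients served = 5,217.
Pro-rata shares before constraints: Redwood Advocacy 138,139.56; Lower Nutrition 207,557.30; Central Housing 91,165.15; Granite Wellness 134,659.98; Winslow Transit 185,287.95; Upper Youth 150,840.05.
Held at cap: Granite Wellness ($76,750); residual $830,900 reallocated over remaining clients served 4,443.
Remaining shares: Redwood Advocacy 148,488.54 → $148,490; Lower Nutrition 223,106.84 → $223,105; Central Housing 97,994.96 → $97,995; Winslow Transit 199,169.14 → $199,170; Upper Youth 162,140.51 → $162,140.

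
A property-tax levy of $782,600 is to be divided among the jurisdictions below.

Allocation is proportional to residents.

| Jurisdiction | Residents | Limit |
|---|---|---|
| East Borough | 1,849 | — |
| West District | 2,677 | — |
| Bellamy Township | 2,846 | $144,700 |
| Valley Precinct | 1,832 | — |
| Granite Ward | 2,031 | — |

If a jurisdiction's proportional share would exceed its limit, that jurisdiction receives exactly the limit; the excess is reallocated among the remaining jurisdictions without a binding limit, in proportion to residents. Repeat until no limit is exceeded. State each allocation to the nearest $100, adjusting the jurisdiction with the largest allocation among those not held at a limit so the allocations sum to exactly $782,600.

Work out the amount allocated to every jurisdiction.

Sum of residents: 11,235.
Unconstrained shares: East Borough 128,796.39; West District 186,472.65; Bellamy Township 198,244.74; Valley Precinct 127,612.21; Granite Ward 141,474.02.
Cap binds for Bellamy Township ($144,700); balance $637,900 reallocated over remaining residents 8,389.
Shares after redistribution: East Borough 140,598.06 → $140,600; West District 203,559.22 → $203,600; Valley Precinct 139,305.38 → $139,300; Granite Ward 154,437.35 → $154,400.

East Borough: $140,600; West District: $203,600; Bellamy Township: $144,700; Valley Precinct: $139,300; Granite Ward: $154,400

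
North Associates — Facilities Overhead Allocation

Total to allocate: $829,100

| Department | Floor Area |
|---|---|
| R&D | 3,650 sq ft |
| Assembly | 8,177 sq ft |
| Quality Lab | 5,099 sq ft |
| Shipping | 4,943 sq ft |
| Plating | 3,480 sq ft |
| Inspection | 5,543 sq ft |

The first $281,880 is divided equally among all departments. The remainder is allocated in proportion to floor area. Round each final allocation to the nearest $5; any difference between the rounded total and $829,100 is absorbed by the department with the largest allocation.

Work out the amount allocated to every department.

Equal tier: $281,880 ÷ 6 = $46,980 apiece.
Remainder $547,220 by floor area (total 30,892): R&D 64,656.00 → $64,655; Assembly 144,847.14 → $144,845; Quality Lab 90,323.54 → $90,325; Shipping 87,560.16 → $87,560; Plating 61,644.62 → $61,645; Inspection 98,188.54 → $98,190.
Totals: R&D $46,980 + $64,655 = $111,635; Assembly $46,980 + $144,845 = $191,825; Quality Lab $46,980 + $90,325 = $137,305; Shipping $46,980 + $87,560 = $134,540; Plating $46,980 + $61,645 = $108,625; Inspection $46,980 + $98,190 = $145,170.

R&D: $111,635; Assembly: $191,825; Quality Lab: $137,305; Shipping: $134,540; Plating: $108,625; Inspection: $145,170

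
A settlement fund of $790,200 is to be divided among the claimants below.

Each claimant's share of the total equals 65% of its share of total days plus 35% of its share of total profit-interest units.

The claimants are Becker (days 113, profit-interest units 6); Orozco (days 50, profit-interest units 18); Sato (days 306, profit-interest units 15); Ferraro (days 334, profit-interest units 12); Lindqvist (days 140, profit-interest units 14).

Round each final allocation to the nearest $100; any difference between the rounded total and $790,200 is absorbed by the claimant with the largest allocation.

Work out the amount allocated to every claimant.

Becker: $87,100 · Orozco: $103,800 · Sato: $230,500 · Ferraro: $233,000 · Lindqvist: $135,800

Days total 943; profit-interest units total 65.
Composite weights (65% days + 35% profit-interest units): Becker 0.1102; Orozco 0.1314; Sato 0.2917; Ferraro 0.2948; Lindqvist 0.1719.
Proportional shares: Becker 87,077.99; Orozco 103,822.44; Sato 230,494.87; Ferraro 232,981.05; Lindqvist 135,823.64.
At nearest $100: Becker $87,100; Orozco $103,800; Sato $230,500; Ferraro $233,000; Lindqvist $135,800. Sum = $790,200.
No rounding difference to absorb.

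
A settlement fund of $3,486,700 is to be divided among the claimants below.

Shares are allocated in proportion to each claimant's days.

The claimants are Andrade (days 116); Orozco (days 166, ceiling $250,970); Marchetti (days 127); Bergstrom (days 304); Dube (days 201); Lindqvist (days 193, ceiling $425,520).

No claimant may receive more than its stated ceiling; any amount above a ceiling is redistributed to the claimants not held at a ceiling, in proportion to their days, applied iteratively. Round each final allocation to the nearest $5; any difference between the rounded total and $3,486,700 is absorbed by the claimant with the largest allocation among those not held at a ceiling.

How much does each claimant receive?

Andrade: $435,810 · Orozco: $250,970 · Marchetti: $477,135 · Bergstrom: $1,142,115 · Dube: $755,150 · Lindqvist: $425,520

Days total: 1,107.
Pro-rata shares before constraints: Andrade 365,363.32; Orozco 522,847.52; Marchetti 400,009.85; Bergstrom 957,503.88; Dube 633,086.45; Lindqvist 607,888.98.
Capped: Orozco ($250,970), Lindqvist ($425,520); remaining pool $2,810,210 reallocated over remaining days 748.
Remaining shares: Andrade 435,807.97 → $435,810; Marchetti 477,134.59 → $477,135; Bergstrom 1,142,117.43 → $1,142,115; Dube 755,150.01 → $755,150.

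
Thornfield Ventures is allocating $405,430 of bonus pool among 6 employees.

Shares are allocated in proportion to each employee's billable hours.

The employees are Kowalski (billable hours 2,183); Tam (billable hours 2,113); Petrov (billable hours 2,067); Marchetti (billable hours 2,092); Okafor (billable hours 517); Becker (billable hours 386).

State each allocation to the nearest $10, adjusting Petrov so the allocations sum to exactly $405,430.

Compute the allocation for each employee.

Sum of billable hours: 9,358.
Raw shares: Kowalski 2,183/9,358 × $405,430 = 94,577.23; Tam 2,113/9,358 × $405,430 = 91,544.52; Petrov 2,067/9,358 × $405,430 = 89,551.59; Marchetti 2,092/9,358 × $405,430 = 90,634.70; Okafor 517/9,358 × $405,430 = 22,398.73; Becker 386/9,358 × $405,430 = 16,723.23.
After rounding ($10): Kowalski $94,580; Tam $91,540; Petrov $89,550; Marchetti $90,630; Okafor $22,400; Becker $16,720. Sum = $405,420.
Difference $405,430 − $405,420 = +$10 applied to Petrov: Petrov becomes $89,560.

Kowalski: $94,580 · Tam: $91,540 · Petrov: $89,560 · Marchetti: $90,630 · Okafor: $22,400 · Becker: $16,720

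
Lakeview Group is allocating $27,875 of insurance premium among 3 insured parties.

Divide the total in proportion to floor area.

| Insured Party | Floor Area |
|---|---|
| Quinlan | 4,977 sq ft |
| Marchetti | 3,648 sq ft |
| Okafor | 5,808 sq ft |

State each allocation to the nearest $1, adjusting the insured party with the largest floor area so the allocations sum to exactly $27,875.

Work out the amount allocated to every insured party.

Quinlan: $9,612 · Marchetti: $7,046 · Okafor: $11,217

Sum of floor area: 4,977 + 3,648 + 5,808 = 14,433.
Proportional shares: Quinlan 9,612.27; Marchetti 7,045.52; Okafor 11,217.21.
At nearest $1: Quinlan $9,612; Marchetti $7,046; Okafor $11,217. Sum = $27,875.
No rounding difference to absorb.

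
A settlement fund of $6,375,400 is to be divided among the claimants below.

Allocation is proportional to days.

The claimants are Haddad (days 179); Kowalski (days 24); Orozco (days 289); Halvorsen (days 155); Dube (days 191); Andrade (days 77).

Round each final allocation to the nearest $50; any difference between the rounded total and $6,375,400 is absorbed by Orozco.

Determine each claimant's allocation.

Combined days = 915.
Pro-rata amounts: Haddad 179/915 × $6,375,400 = 1,247,209.40; Kowalski 24/915 × $6,375,400 = 167,223.61; Orozco 289/915 × $6,375,400 = 2,013,650.93; Halvorsen 155/915 × $6,375,400 = 1,079,985.79; Dube 191/915 × $6,375,400 = 1,330,821.20; Andrade 77/915 × $6,375,400 = 536,509.07.
At nearest $50: Haddad $1,247,200; Kowalski $167,200; Orozco $2,013,650; Halvorsen $1,080,000; Dube $1,330,800; Andrade $536,500. Sum = $6,375,350.
Difference $6,375,400 − $6,375,350 = +$50 applied to Orozco: Orozco becomes $2,013,700.

Haddad: $1,247,200 · Kowalski: $167,200 · Orozco: $2,013,700 · Halvorsen: $1,080,000 · Dube: $1,330,800 · Andrade: $536,500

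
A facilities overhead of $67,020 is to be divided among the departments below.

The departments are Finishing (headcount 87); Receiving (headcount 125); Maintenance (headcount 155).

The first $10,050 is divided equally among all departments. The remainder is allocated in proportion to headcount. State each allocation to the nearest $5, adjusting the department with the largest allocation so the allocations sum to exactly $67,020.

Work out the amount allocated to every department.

Finishing: $16,855 | Receiving: $22,755 | Maintenance: $27,410

$10,050 shared equally gives $3,350 per department.
Remainder $56,970 by headcount (total 367): Finishing 13,505.15 → $13,505; Receiving 19,403.95 → $19,405; Maintenance 24,060.90 → $24,060.
Totals: Finishing $3,350 + $13,505 = $16,855; Receiving $3,350 + $19,405 = $22,755; Maintenance $3,350 + $24,060 = $27,410.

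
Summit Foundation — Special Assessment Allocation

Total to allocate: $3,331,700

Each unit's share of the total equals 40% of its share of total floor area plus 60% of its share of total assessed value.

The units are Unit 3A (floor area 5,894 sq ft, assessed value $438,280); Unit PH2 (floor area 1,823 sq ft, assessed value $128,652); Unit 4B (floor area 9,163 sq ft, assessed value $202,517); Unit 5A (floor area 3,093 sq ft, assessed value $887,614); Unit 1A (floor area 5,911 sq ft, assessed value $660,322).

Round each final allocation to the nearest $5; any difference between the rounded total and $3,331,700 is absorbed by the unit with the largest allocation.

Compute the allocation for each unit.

Totals — floor area 25,884, assessed value 2,317,385.
Composite weights (40% floor area + 60% assessed value): Unit 3A 0.2046; Unit PH2 0.0615; Unit 4B 0.1940; Unit 5A 0.2776; Unit 1A 0.2623.
Proportional shares: Unit 3A 681,530.81; Unit PH2 204,837.77; Unit 4B 646,467.00; Unit 5A 924,920.73; Unit 1A 873,943.69.
At nearest $5: Unit 3A $681,530; Unit PH2 $204,840; Unit 4B $646,465; Unit 5A $924,920; Unit 1A $873,945. Sum = $3,331,700.
No rounding difference to absorb.

Unit 3A: $681,530 · Unit PH2: $204,840 · Unit 4B: $646,465 · Unit 5A: $924,920 · Unit 1A: $873,945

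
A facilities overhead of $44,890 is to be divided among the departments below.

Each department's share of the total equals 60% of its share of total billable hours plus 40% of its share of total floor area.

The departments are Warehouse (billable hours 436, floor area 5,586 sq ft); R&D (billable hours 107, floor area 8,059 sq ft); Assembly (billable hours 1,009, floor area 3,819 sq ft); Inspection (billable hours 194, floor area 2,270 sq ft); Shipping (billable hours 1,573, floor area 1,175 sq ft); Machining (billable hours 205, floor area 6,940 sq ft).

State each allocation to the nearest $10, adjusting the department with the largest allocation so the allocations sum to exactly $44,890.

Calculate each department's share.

Totals — billable hours 3,524, floor area 27,849.
Combined weights (60% billable hours + 40% floor area): Warehouse 0.1545; R&D 0.1340; Assembly 0.2266; Inspection 0.0656; Shipping 0.2847; Machining 0.1346.
Pro-rata amounts: Warehouse 6,934.00; R&D 6,013.95; Assembly 10,174.16; Inspection 2,946.36; Shipping 12,780.07; Machining 6,041.47.
After rounding ($10): Warehouse $6,930; R&D $6,010; Assembly $10,170; Inspection $2,950; Shipping $12,780; Machining $6,040. Sum = $44,880.
Difference $44,890 − $44,880 = +$10 applied to largest allocation (Shipping): Shipping becomes $12,790.

Warehouse: $6,930 | R&D: $6,010 | Assembly: $10,170 | Inspection: $2,950 | Shipping: $12,790 | Machining: $6,040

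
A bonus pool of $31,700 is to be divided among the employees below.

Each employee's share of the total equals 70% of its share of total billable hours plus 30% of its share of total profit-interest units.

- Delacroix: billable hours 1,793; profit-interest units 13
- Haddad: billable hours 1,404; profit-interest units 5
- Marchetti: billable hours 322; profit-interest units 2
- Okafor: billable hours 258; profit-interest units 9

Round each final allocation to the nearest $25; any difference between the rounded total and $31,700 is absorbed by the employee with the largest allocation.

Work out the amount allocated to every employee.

Billable hours total 3,777; profit-interest units total 29.
Composite weights (70% billable hours + 30% profit-interest units): Delacroix 0.4668; Haddad 0.3119; Marchetti 0.0804; Okafor 0.1409.
Raw shares: Delacroix 14,797.04; Haddad 9,888.20; Marchetti 2,547.62; Okafor 4,467.14.
Rounded to nearest $25: Delacroix $14,800; Haddad $9,900; Marchetti $2,550; Okafor $4,475. Sum = $31,725.
Difference $31,700 − $31,725 = −$25 applied to largest allocation (Delacroix): Delacroix becomes $14,775.

Delacroix: $14,775; Haddad: $9,900; Marchetti: $2,550; Okafor: $4,475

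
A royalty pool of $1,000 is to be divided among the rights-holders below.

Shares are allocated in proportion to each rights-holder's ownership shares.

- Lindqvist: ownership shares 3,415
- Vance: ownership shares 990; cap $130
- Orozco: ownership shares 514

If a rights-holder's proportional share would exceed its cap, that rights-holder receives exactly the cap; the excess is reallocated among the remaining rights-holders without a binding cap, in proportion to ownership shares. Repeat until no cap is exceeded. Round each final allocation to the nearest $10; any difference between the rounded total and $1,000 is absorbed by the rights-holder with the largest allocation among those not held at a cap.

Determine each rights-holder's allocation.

Combined ownership shares = 4,919.
Proportional shares (ignoring caps): Lindqvist 694.25; Vance 201.26; Orozco 104.49.
Cap binds for Vance ($130); balance $870 reallocated over remaining ownership shares 3,929.
Remaining shares: Lindqvist 756.18 → $760; Orozco 113.82 → $110.

Lindqvist: $760 · Vance: $130 · Orozco: $110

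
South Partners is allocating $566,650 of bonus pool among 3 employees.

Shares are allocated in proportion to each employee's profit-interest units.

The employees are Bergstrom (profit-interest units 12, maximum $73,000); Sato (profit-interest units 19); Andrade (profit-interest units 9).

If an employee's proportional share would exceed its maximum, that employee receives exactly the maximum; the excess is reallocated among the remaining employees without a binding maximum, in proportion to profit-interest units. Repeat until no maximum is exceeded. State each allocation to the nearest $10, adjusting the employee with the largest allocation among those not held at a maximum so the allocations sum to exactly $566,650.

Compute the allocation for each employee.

Bergstrom: $73,000 · Sato: $334,980 · Andrade: $158,670

Sum of profit-interest units: 40.
Unconstrained shares: Bergstrom 169,995.00; Sato 269,158.75; Andrade 127,496.25.
Held at cap: Bergstrom ($73,000); residual $493,650 reallocated over remaining profit-interest units 28.
Shares after redistribution: Sato 334,976.79 → $334,980; Andrade 158,673.21 → $158,670.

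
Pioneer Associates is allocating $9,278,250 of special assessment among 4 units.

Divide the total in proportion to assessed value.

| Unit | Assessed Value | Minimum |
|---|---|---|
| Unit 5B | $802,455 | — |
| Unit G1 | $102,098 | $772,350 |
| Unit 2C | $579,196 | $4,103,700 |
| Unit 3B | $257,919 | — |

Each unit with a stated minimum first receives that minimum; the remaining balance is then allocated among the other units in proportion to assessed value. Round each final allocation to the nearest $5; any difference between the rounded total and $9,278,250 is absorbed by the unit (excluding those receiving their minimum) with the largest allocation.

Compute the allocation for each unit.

Fund the minimums — Unit G1 $772,350; Unit 2C $4,103,700. Balance $4,402,200.
Balance split over remaining assessed value 1,060,374: Unit 5B 3,331,435.32 → $3,331,435; Unit 3B 1,070,764.68 → $1,070,765.

Unit 5B: $3,331,435 | Unit G1: $772,350 | Unit 2C: $4,103,700 | Unit 3B: $1,070,765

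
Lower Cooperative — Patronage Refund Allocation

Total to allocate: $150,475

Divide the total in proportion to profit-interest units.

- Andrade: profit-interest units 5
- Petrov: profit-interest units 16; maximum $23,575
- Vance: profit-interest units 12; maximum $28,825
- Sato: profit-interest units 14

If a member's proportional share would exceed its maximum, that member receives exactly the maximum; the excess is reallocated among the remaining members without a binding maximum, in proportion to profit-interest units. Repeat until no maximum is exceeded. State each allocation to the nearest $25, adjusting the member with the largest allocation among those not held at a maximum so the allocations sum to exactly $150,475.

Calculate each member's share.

Andrade: $25,800 | Petrov: $23,575 | Vance: $28,825 | Sato: $72,275

Sum of profit-interest units: 47.
Pro-rata shares before constraints: Andrade 16,007.98; Petrov 51,225.53; Vance 38,419.15; Sato 44,822.34.
Held at cap: Petrov ($23,575), Vance ($28,825); residual $98,075 reallocated over remaining profit-interest units 19.
Shares after redistribution: Andrade 25,809.21 → $25,800; Sato 72,265.79 → $72,275.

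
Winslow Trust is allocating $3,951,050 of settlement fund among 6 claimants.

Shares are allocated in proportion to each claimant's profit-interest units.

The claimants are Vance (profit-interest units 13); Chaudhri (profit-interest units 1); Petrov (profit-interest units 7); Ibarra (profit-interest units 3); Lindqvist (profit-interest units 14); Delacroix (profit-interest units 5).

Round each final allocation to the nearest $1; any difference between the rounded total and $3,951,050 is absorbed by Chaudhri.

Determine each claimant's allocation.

Vance: $1,194,503 | Chaudhri: $91,886 | Petrov: $643,194 | Ibarra: $275,655 | Lindqvist: $1,286,388 | Delacroix: $459,424

Total profit-interest units = 43.
Proportional shares: Vance 13/43 × $3,951,050 = 1,194,503.49; Chaudhri 1/43 × $3,951,050 = 91,884.88; Petrov 7/43 × $3,951,050 = 643,194.19; Ibarra 3/43 × $3,951,050 = 275,654.65; Lindqvist 14/43 × $3,951,050 = 1,286,388.37; Delacroix 5/43 × $3,951,050 = 459,424.42.
Rounded to nearest $1: Vance $1,194,503; Chaudhri $91,885; Petrov $643,194; Ibarra $275,655; Lindqvist $1,286,388; Delacroix $459,424. Sum = $3,951,049.
Difference $3,951,050 − $3,951,049 = +$1 applied to Chaudhri: Chaudhri becomes $91,886.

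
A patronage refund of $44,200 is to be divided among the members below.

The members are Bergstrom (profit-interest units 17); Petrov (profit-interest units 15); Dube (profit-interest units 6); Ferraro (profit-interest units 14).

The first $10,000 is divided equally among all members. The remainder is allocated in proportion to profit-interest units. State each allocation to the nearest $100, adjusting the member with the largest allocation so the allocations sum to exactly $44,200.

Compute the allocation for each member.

Bergstrom: $13,700 | Petrov: $12,400 | Dube: $6,400 | Ferraro: $11,700

Equal tier: $10,000 ÷ 4 = $2,500 apiece.
Remainder $34,200 by profit-interest units (total 52): Bergstrom 11,180.77 → $11,200; Petrov 9,865.38 → $9,900; Dube 3,946.15 → $3,900; Ferraro 9,207.69 → $9,200.
Totals: Bergstrom $2,500 + $11,200 = $13,700; Petrov $2,500 + $9,900 = $12,400; Dube $2,500 + $3,900 = $6,400; Ferraro $2,500 + $9,200 = $11,700.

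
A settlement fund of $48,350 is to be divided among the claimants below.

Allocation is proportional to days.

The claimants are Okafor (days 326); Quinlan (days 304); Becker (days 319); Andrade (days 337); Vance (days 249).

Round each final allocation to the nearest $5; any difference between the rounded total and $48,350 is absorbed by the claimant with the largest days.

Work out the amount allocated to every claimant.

Okafor: $10,270 | Quinlan: $9,575 | Becker: $10,050 | Andrade: $10,610 | Vance: $7,845

Days total: 1,535.
Pro-rata amounts: Okafor 326/1,535 × $48,350 = 10,268.47; Quinlan 304/1,535 × $48,350 = 9,575.50; Becker 319/1,535 × $48,350 = 10,047.98; Andrade 337/1,535 × $48,350 = 10,614.95; Vance 249/1,535 × $48,350 = 7,843.09.
After rounding ($5): Okafor $10,270; Quinlan $9,575; Becker $10,050; Andrade $10,615; Vance $7,845. Sum = $48,355.
Difference $48,350 − $48,355 = −$5 applied to largest days (Andrade): Andrade becomes $10,610.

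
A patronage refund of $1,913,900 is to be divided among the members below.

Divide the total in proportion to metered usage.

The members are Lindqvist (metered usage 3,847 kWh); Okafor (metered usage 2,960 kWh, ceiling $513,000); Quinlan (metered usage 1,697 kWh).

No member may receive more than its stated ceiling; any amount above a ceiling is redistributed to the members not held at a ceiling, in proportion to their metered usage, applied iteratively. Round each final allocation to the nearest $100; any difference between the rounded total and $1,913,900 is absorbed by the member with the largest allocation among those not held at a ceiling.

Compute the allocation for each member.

Lindqvist: $972,100; Okafor: $513,000; Quinlan: $428,800

Sum of metered usage: 8,504.
Unconstrained shares: Lindqvist 865,801.19; Okafor 666,174.04; Quinlan 381,924.78.
Cap binds for Okafor ($513,000); remaining pool $1,400,900 reallocated over remaining metered usage 5,544.
Remaining shares: Lindqvist 972,089.16 → $972,100; Quinlan 428,810.84 → $428,800.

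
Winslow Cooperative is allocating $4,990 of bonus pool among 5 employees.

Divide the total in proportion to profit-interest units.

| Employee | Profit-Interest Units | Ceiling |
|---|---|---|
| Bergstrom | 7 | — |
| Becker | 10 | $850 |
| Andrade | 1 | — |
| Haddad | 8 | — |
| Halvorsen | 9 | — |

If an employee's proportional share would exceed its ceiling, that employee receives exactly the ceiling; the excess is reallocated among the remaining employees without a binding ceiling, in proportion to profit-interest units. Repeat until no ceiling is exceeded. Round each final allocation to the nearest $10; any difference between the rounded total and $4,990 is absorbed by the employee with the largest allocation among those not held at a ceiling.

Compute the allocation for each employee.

Bergstrom: $1,160; Becker: $850; Andrade: $170; Haddad: $1,320; Halvorsen: $1,490

Combined profit-interest units = 35.
Proportional shares (ignoring caps): Bergstrom 998.00; Becker 1,425.71; Andrade 142.57; Haddad 1,140.57; Halvorsen 1,283.14.
Cap binds for Becker ($850); residual $4,140 reallocated over remaining profit-interest units 25.
Shares after redistribution: Bergstrom 1,159.20 → $1,160; Andrade 165.60 → $170; Haddad 1,324.80 → $1,320; Halvorsen 1,490.40 → $1,490.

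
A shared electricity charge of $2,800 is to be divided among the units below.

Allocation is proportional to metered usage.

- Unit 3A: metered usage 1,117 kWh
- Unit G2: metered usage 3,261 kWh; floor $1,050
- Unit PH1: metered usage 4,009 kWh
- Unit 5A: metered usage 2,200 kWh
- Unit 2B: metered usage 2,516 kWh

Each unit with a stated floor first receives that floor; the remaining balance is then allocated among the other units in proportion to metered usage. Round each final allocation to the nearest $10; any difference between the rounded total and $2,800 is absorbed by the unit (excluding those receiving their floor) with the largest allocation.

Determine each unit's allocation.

Unit 3A: $200; Unit G2: $1,050; Unit PH1: $710; Unit 5A: $390; Unit 2B: $450

Guaranteed amounts: Unit G2 $1,050. Remaining pool $1,750.
Remaining pool split over remaining metered usage 9,842: Unit 3A 198.61 → $200; Unit PH1 712.84 → $710; Unit 5A 391.18 → $390; Unit 2B 447.37 → $450.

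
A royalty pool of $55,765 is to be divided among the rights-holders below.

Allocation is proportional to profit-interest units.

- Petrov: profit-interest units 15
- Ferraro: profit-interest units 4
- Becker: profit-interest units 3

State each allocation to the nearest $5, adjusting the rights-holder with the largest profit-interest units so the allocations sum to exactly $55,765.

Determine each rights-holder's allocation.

Sum of profit-interest units: 15 + 4 + 3 = 22.
Pro-rata amounts: Petrov 38,021.59; Ferraro 10,139.09; Becker 7,604.32.
After rounding ($5): Petrov $38,020; Ferraro $10,140; Becker $7,605. Sum = $55,765.
Rounded total matches; no reconciliation needed.

Petrov: $38,020 | Ferraro: $10,140 | Becker: $7,605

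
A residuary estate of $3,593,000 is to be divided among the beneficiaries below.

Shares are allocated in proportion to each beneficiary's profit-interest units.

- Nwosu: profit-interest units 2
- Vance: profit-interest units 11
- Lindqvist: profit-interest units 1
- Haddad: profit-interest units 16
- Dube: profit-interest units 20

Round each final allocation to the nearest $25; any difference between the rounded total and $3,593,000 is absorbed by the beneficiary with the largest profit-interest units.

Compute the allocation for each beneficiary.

Total profit-interest units = 2 + 11 + 1 + 16 + 20 = 50.
Pro-rata amounts: Nwosu 143,720.00; Vance 790,460.00; Lindqvist 71,860.00; Haddad 1,149,760.00; Dube 1,437,200.00.
At nearest $25: Nwosu $143,725; Vance $790,450; Lindqvist $71,850; Haddad $1,149,750; Dube $1,437,200. Sum = $3,592,975.
Difference $3,593,000 − $3,592,975 = +$25 applied to largest profit-interest units (Dube): Dube becomes $1,437,225.

Nwosu: $143,725 · Vance: $790,450 · Lindqvist: $71,850 · Haddad: $1,149,750 · Dube: $1,437,225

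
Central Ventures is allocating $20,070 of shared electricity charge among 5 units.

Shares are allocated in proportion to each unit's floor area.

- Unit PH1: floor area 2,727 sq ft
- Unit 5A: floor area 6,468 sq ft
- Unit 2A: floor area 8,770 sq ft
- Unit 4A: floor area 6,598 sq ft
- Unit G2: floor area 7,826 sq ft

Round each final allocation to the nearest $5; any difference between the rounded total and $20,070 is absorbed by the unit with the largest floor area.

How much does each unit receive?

Unit PH1: $1,690 · Unit 5A: $4,010 · Unit 2A: $5,430 · Unit 4A: $4,090 · Unit G2: $4,850

Total floor area = 32,389.
Unrounded shares: Unit PH1 2,727/32,389 × $20,070 = 1,689.80; Unit 5A 6,468/32,389 × $20,070 = 4,007.93; Unit 2A 8,770/32,389 × $20,070 = 5,434.37; Unit 4A 6,598/32,389 × $20,070 = 4,088.48; Unit G2 7,826/32,389 × $20,070 = 4,849.42.
At nearest $5: Unit PH1 $1,690; Unit 5A $4,010; Unit 2A $5,435; Unit 4A $4,090; Unit G2 $4,850. Sum = $20,075.
Difference $20,070 − $20,075 = −$5 applied to largest floor area (Unit 2A): Unit 2A becomes $5,430.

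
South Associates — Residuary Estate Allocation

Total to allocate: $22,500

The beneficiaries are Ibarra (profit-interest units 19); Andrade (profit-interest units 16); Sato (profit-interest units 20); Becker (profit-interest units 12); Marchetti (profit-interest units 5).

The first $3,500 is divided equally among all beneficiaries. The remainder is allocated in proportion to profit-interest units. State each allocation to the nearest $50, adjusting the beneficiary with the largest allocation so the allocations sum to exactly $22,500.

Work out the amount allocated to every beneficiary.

$3,500 shared equally gives $700 per beneficiary.
Remainder $19,000 by profit-interest units (total 72): Ibarra 5,013.89 → $5,000; Andrade 4,222.22 → $4,200; Sato 5,277.78 → $5,300; Becker 3,166.67 → $3,150; Marchetti 1,319.44 → $1,300.
Rounding difference +$50 on remainder applied to Sato.
Totals: Ibarra $700 + $5,000 = $5,700; Andrade $700 + $4,200 = $4,900; Sato $700 + $5,350 = $6,050; Becker $700 + $3,150 = $3,850; Marchetti $700 + $1,300 = $2,000.

Ibarra: $5,700; Andrade: $4,900; Sato: $6,050; Becker: $3,850; Marchetti: $2,000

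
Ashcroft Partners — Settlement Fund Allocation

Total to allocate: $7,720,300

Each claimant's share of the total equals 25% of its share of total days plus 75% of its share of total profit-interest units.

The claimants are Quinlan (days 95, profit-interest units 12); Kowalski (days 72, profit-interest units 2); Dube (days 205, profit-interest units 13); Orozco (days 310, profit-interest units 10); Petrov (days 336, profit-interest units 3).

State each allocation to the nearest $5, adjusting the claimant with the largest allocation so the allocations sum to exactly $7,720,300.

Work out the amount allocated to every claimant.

Days total 1,018; profit-interest units total 40.
Combined weights (25% days + 75% profit-interest units): Quinlan 0.2483; Kowalski 0.0552; Dube 0.2941; Orozco 0.2636; Petrov 0.1388.
Unrounded shares: Quinlan 1,917,182.55; Kowalski 426,019.50; Dube 2,270,492.45; Orozco 2,035,300.11; Petrov 1,071,305.38.
At nearest $5: Quinlan $1,917,185; Kowalski $426,020; Dube $2,270,490; Orozco $2,035,300; Petrov $1,071,305. Sum = $7,720,300.
Rounded total matches; no reconciliation needed.

Quinlan: $1,917,185; Kowalski: $426,020; Dube: $2,270,490; Orozco: $2,035,300; Petrov: $1,071,305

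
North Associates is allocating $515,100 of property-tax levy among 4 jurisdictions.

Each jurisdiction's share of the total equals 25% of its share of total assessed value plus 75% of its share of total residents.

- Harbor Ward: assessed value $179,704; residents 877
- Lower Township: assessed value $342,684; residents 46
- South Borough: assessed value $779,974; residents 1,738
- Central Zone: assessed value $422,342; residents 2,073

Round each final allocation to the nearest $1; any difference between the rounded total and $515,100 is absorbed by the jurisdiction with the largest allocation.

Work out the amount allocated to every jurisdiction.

Harbor Ward: $84,986 | Lower Township: $29,340 | South Borough: $200,069 | Central Zone: $200,705

Assessed value total 1,724,704; residents total 4,734.
Combined weights (25% assessed value + 75% residents): Harbor Ward 0.1650; Lower Township 0.0570; South Borough 0.3884; Central Zone 0.3896.
Unrounded shares: Harbor Ward 84,986.47; Lower Township 29,340.39; South Borough 200,068.78; Central Zone 200,704.36.
At nearest $1: Harbor Ward $84,986; Lower Township $29,340; South Borough $200,069; Central Zone $200,704. Sum = $515,099.
Difference $515,100 − $515,099 = +$1 applied to largest allocation (Central Zone): Central Zone becomes $200,705.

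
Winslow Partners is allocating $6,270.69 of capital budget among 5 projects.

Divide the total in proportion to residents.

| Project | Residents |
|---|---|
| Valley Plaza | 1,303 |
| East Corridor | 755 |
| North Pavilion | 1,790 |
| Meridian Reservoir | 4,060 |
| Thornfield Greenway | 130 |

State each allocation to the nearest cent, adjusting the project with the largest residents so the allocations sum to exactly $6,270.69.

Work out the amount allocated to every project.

Sum of residents: 1,303 + 755 + 1,790 + 4,060 + 130 = 8,038.
Unrounded shares: Valley Plaza 1,016.5102; East Corridor 588.9986; North Pavilion 1,396.4338; Meridian Reservoir 3,167.3304; Thornfield Greenway 101.4170.
At nearest cent: Valley Plaza $1,016.51; East Corridor $589.00; North Pavilion $1,396.43; Meridian Reservoir $3,167.33; Thornfield Greenway $101.42. Sum = $6,270.69.
No rounding difference to absorb.

Valley Plaza: $1,016.51; East Corridor: $589.00; North Pavilion: $1,396.43; Meridian Reservoir: $3,167.33; Thornfield Greenway: $101.42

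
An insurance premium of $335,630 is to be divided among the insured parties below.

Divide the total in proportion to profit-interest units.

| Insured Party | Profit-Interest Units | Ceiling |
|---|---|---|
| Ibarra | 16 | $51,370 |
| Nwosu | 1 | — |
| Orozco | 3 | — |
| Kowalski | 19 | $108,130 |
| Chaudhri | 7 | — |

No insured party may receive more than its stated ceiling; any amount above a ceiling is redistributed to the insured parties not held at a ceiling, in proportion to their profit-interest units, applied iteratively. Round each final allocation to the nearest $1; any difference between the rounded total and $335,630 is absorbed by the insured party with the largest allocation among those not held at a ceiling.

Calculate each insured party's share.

Combined profit-interest units = 46.
Proportional shares (ignoring caps): Ibarra 116,740.87; Nwosu 7,296.30; Orozco 21,888.91; Kowalski 138,629.78; Chaudhri 51,074.13.
Capped: Ibarra ($51,370), Kowalski ($108,130); remaining pool $176,130 reallocated over remaining profit-interest units 11.
Shares after redistribution: Nwosu 16,011.82 → $16,012; Orozco 48,035.45 → $48,035; Chaudhri 112,082.73 → $112,083.

Ibarra: $51,370 | Nwosu: $16,012 | Orozco: $48,035 | Kowalski: $108,130 | Chaudhri: $112,083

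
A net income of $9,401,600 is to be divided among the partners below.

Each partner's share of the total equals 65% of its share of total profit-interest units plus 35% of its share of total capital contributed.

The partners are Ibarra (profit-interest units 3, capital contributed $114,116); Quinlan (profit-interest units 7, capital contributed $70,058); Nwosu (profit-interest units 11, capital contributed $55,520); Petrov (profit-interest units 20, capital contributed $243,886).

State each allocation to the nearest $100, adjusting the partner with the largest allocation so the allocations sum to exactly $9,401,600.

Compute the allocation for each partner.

Ibarra: $1,223,700 | Quinlan: $1,520,100 | Nwosu: $2,017,300 | Petrov: $4,640,500

Profit-interest units total 41; capital contributed total 483,580.
Blended shares (65% profit-interest units + 35% capital contributed): Ibarra 0.1302; Quinlan 0.1617; Nwosu 0.2146; Petrov 0.4936.
Raw shares: Ibarra 1,223,661.00; Quinlan 1,520,063.73; Nwosu 2,017,337.74; Petrov 4,640,537.53.
At nearest $100: Ibarra $1,223,700; Quinlan $1,520,100; Nwosu $2,017,300; Petrov $4,640,500. Sum = $9,401,600.
Sum already equals the total — no adjustment.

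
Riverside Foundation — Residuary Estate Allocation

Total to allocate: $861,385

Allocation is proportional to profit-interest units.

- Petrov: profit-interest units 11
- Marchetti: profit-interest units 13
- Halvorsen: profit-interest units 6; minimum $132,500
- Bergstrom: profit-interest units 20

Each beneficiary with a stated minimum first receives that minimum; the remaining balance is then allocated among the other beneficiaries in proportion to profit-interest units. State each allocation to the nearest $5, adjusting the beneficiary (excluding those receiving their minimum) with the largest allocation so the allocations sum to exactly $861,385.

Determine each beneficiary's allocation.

Petrov: $182,220 | Marchetti: $215,350 | Halvorsen: $132,500 | Bergstrom: $331,315

Minimums first: Halvorsen $132,500. Balance $728,885.
Balance split over remaining profit-interest units 44: Petrov 182,221.25 → $182,220; Marchetti 215,352.39 → $215,350; Bergstrom 331,311.36 → $331,310.
Rounding difference +$5 applied to Bergstrom → $331,315.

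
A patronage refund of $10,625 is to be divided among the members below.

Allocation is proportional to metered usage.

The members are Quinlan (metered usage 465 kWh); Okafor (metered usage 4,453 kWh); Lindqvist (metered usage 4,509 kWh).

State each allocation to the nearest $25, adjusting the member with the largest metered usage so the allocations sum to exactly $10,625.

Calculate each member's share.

Sum of metered usage: 465 + 4,453 + 4,509 = 9,427.
Unrounded shares: Quinlan 524.09; Okafor 5,018.90; Lindqvist 5,082.01.
After rounding ($25): Quinlan $525; Okafor $5,025; Lindqvist $5,075. Sum = $10,625.
Sum already equals the total — no adjustment.

Quinlan: $525 | Okafor: $5,025 | Lindqvist: $5,075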